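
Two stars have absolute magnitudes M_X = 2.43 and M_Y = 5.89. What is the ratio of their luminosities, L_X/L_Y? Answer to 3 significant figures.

L_X/L_Y ≈ 24.2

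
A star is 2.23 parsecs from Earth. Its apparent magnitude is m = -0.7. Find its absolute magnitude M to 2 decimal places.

5 log₁₀(d/10 pc) = 5 log₁₀(2.230) − 5 = -3.258
M = m − 5 log₁₀(d/10) = -0.7 + 3.258 = 2.558

M ≈ 2.56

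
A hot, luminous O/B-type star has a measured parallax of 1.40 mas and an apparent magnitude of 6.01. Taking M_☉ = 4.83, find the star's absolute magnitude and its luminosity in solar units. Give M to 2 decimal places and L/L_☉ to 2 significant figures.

d = 1/p = 1000/1.40 mas = 714.3 pc
M = m − 5 log₁₀ d + 5 = 6.01 − 5·2.8539 + 5 = -3.259
M − M_☉ = -3.259 − 4.83 = -8.089
L/L_☉ = 10^(−0.4 × -8.089) = 1721

M ≈ -3.26; L/L_☉ ≈ 1700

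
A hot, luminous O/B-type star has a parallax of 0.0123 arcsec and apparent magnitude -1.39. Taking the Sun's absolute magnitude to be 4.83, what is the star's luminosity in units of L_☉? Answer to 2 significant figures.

d = 1/p = 1/0.0123″ = 81.30 pc
M = m − 5 log₁₀ d + 5 = -1.39 − 5·1.9101 + 5 = -5.940
M − M_☉ = -5.940 − 4.83 = -10.770
L/L_☉ = 10^(−0.4 × -10.770) = 20330

L/L_☉ ≈ 20000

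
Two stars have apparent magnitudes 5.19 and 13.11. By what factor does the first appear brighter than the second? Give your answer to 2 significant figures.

1500

Magnitude difference = -7.92
Flux ratio = 10^(−0.4 Δm) = 10^(−0.4 × -7.92) = 10^3.168 = 1472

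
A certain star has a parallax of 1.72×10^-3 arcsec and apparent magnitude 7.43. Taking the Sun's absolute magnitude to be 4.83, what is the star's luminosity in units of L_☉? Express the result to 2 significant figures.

L/L_☉ ≈ 310

d = 1/p = 1/1.72×10^-3″ = 581.4 pc
M = m − 5 log₁₀ d + 5 = 7.43 − 5·2.7645 + 5 = -1.392
M − M_☉ = -1.392 − 4.83 = -6.222
L/L_☉ = 10^(−0.4 × -6.222) = 308.3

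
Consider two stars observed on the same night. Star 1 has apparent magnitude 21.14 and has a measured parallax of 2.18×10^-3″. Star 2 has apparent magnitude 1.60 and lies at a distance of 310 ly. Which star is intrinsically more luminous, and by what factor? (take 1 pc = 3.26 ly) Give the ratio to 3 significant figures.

Star 1: d = 1/p = 1/2.18×10^-3″ = 458.7 pc
Star 1: M = m − 5 log₁₀ d + 5 = 21.14 − 5·2.6615 + 5 = 12.832
Star 2: d = 310 ly / 3.26 = 95.09 pc
Star 2: M = m − 5 log₁₀ d + 5 = 1.60 − 5·1.9781 + 5 = -3.291
ΔM = M_1 − M_2 = 12.832 − (-3.291) = 16.123; smaller M is more luminous → Star 2.
L ratio = 10^(0.4 |ΔM|) = 10^6.449 = 2.813×10^6

Star 2 is more luminous, by a factor of 2.81×10^6.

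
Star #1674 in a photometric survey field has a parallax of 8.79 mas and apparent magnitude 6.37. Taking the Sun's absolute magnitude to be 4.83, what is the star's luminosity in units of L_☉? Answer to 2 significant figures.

d = 1/p = 1000/8.79 mas = 113.8 pc
M = m − 5 log₁₀ d + 5 = 6.37 − 5·2.0560 + 5 = 1.090
M − M_☉ = 1.090 − 4.83 = -3.740
L/L_☉ = 10^(−0.4 × -3.740) = 31.33

L/L_☉ ≈ 31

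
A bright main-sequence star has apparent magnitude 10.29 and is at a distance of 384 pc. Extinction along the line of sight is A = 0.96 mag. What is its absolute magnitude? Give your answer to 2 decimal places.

M ≈ 1.41

5 log₁₀(d/10 pc) = 5 log₁₀(384.0) − 5 = 7.922
M = m − 5 log₁₀(d/10) − A = 10.29 − 7.922 − 0.96 = 1.408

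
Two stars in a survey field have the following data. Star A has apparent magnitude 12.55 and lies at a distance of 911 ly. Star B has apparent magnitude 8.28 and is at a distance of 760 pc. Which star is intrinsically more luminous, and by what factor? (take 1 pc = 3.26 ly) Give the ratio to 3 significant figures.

Star B is more luminous, by a factor of 378.

Star A: d = 911 ly / 3.26 = 279.4 pc
Star A: M = m − 5 log₁₀ d + 5 = 12.55 − 5·2.4463 + 5 = 5.318
Star B: M = m − 5 log₁₀ d + 5 = 8.28 − 5·2.8808 + 5 = -1.124
ΔM = M_A − M_B = 5.318 − (-1.124) = 6.443; smaller M is more luminous → Star B.
L ratio = 10^(0.4 |ΔM|) = 10^2.577 = 377.6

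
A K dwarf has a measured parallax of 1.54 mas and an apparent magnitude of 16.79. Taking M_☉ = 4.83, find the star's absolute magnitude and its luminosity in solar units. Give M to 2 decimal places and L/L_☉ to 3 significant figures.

d = 1/p = 1000/1.54 mas = 649.4 pc
M = m − 5 log₁₀ d + 5 = 16.79 − 5·2.8125 + 5 = 7.728
M − M_☉ = 7.728 − 4.83 = 2.898
L/L_☉ = 10^(−0.4 × 2.898) = 0.06934

M ≈ 7.73; L/L_☉ ≈ 0.0693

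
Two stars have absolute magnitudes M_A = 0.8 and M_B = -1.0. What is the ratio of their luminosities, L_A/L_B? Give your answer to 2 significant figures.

L_A/L_B ≈ 0.19

ΔM = M_A − M_B = 1.8
L_A/L_B = 10^(−0.4 ΔM) = 10^-0.720 = 0.1905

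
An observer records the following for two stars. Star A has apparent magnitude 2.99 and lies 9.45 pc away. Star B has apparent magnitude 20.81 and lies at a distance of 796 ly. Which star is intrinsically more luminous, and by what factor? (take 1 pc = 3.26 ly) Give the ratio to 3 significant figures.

Star A is more luminous, by a factor of 20100.

Star A: M = m − 5 log₁₀ d + 5 = 2.99 − 5·0.9754 + 5 = 3.113
Star B: d = 796 ly / 3.26 = 244.2 pc
Star B: M = m − 5 log₁₀ d + 5 = 20.81 − 5·2.3877 + 5 = 13.872
ΔM = M_A − M_B = 3.113 − (13.872) = -10.759; smaller M is more luminous → Star A.
L ratio = 10^(0.4 |ΔM|) = 10^4.303 = 20110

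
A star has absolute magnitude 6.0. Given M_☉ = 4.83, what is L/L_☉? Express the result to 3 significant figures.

L/L_☉ ≈ 0.340

M − M_☉ = 6.0 − 4.83 = 1.170
L/L_☉ = 10^(−0.4 (M − M_☉)) = 10^-0.468 = 0.3404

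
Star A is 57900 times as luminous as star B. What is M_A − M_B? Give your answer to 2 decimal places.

Pogson: ΔM = −2.5 log₁₀(ratio) = −2.5 log₁₀(57900) = −2.5 × 4.7627 = -11.907
Star A is brighter, so it has the smaller magnitude: the difference is negative.

M_A − M_B ≈ -11.91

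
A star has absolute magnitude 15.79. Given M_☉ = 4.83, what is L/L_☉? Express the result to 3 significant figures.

L/L_☉ ≈ 4.13×10^-5

M − M_☉ = 15.79 − 4.83 = 10.960
L/L_☉ = 10^(−0.4 (M − M_☉)) = 10^-4.384 = 4.130×10^-5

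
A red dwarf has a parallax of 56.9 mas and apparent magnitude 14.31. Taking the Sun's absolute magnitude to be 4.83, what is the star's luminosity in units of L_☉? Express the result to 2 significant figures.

L/L_☉ ≈ 5.0×10^-4

d = 1/p = 1000/56.9 mas = 17.57 pc
M = m − 5 log₁₀ d + 5 = 14.31 − 5·1.2449 + 5 = 13.086
M − M_☉ = 13.086 − 4.83 = 8.256
L/L_☉ = 10^(−0.4 × 8.256) = 4.986×10^-4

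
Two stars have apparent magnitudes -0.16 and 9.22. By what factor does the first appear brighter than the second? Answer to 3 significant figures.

Δm = -0.16 − (9.22) = -9.38
Flux ratio = 10^(−0.4 Δm) = 10^(−0.4 × -9.38) = 10^3.752 = 5649

5650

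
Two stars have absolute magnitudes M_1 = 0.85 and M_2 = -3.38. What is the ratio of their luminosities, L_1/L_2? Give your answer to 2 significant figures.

ΔM = M_1 − M_2 = 4.23
L_1/L_2 = 10^(−0.4 ΔM) = 10^-1.692 = 0.02032

L_1/L_2 ≈ 0.020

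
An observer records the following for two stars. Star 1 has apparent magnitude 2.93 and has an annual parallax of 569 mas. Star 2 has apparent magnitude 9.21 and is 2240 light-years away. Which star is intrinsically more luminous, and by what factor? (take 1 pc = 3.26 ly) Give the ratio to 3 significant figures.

Star 2 is more luminous, by a factor of 470.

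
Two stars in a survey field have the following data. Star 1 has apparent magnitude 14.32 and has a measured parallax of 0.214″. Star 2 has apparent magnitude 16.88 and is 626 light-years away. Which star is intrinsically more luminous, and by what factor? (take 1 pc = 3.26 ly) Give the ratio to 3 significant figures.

Star 2 is more luminous, by a factor of 160.

Star 1: d = 1/p = 1/0.214″ = 4.673 pc
Star 1: M = m − 5 log₁₀ d + 5 = 14.32 − 5·0.6696 + 5 = 15.972
Star 2: d = 626 ly / 3.26 = 192.0 pc
Star 2: M = m − 5 log₁₀ d + 5 = 16.88 − 5·2.2834 + 5 = 10.463
ΔM = M_1 − M_2 = 15.972 − (10.463) = 5.509; smaller M is more luminous → Star 2.
L ratio = 10^(0.4 |ΔM|) = 10^2.204 = 159.8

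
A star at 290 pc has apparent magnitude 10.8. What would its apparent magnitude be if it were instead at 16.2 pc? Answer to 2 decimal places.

m ≈ 4.54

Flux ∝ 1/d², so Δm = 5 log₁₀(d₂/d₁) = 5 log₁₀(16.2/290) = -6.264
m₂ = m₁ + Δm = 10.8 + (-6.264) = 4.536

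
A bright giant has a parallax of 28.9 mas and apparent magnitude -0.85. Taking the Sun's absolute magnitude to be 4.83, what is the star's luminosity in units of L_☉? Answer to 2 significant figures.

d = 1/p = 1000/28.9 mas = 34.60 pc
M = m − 5 log₁₀ d + 5 = -0.85 − 5·1.5391 + 5 = -3.546
M − M_☉ = -3.546 − 4.83 = -8.376
L/L_☉ = 10^(−0.4 × -8.376) = 2240

L/L_☉ ≈ 2200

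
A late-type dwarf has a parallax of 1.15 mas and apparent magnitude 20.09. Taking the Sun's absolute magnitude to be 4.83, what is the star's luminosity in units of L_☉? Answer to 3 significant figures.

L/L_☉ ≈ 5.95×10^-3

d = 1/p = 1000/1.15 mas = 869.6 pc
M = m − 5 log₁₀ d + 5 = 20.09 − 5·2.9393 + 5 = 10.393
M − M_☉ = 10.393 − 4.83 = 5.563
L/L_☉ = 10^(−0.4 × 5.563) = 5.951×10^-3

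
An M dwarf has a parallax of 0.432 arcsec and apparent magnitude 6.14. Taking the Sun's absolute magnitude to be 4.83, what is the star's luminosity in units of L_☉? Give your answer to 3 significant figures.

L/L_☉ ≈ 0.0160

d = 1/p = 1/0.432″ = 2.315 pc
M = m − 5 log₁₀ d + 5 = 6.14 − 5·0.3645 + 5 = 9.317
M − M_☉ = 9.317 − 4.83 = 4.487
L/L_☉ = 10^(−0.4 × 4.487) = 0.01603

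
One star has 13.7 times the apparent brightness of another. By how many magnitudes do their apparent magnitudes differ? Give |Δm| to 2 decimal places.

|Δm| ≈ 2.84

Pogson: Δm = −2.5 log₁₀(ratio) = −2.5 log₁₀(13.7) = −2.5 × 1.1367 = -2.842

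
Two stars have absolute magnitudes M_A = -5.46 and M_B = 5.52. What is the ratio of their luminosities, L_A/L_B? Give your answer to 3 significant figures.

L_A/L_B ≈ 24700

ΔM = M_A − M_B = -10.98
L_A/L_B = 10^(−0.4 ΔM) = 10^4.392 = 24660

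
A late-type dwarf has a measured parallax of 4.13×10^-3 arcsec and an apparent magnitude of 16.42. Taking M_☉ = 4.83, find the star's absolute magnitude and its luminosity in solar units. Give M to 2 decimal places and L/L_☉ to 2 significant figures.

M ≈ 9.50; L/L_☉ ≈ 0.014

d = 1/p = 1/4.13×10^-3″ = 242.1 pc
M = m − 5 log₁₀ d + 5 = 16.42 − 5·2.3840 + 5 = 9.500
M − M_☉ = 9.500 − 4.83 = 4.670
L/L_☉ = 10^(−0.4 × 4.670) = 0.01356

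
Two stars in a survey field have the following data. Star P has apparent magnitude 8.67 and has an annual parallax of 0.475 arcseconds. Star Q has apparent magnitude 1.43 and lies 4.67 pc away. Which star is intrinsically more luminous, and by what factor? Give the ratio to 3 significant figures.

Star P: d = 1/p = 1/0.475″ = 2.105 pc
Star P: M = m − 5 log₁₀ d + 5 = 8.67 − 5·0.3233 + 5 = 12.053
Star Q: M = m − 5 log₁₀ d + 5 = 1.43 − 5·0.6693 + 5 = 3.083
ΔM = M_P − M_Q = 12.053 − (3.083) = 8.970; smaller M is more luminous → Star Q.
L ratio = 10^(0.4 |ΔM|) = 10^3.588 = 3873

Star Q is more luminous, by a factor of 3870.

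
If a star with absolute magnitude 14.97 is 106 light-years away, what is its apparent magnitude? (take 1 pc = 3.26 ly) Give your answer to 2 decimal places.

d = 106 ly / 3.26 = 32.52 pc
m = M + 5 log₁₀ d − 5 = 14.97 + 5·1.5121 − 5 = 17.530

m ≈ 17.53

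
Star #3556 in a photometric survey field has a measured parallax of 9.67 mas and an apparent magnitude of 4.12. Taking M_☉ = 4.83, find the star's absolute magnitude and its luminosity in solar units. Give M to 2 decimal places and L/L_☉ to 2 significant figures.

d = 1/p = 1000/9.67 mas = 103.4 pc
M = m − 5 log₁₀ d + 5 = 4.12 − 5·2.0146 + 5 = -0.953
M − M_☉ = -0.953 − 4.83 = -5.783
L/L_☉ = 10^(−0.4 × -5.783) = 205.7

M ≈ -0.95; L/L_☉ ≈ 210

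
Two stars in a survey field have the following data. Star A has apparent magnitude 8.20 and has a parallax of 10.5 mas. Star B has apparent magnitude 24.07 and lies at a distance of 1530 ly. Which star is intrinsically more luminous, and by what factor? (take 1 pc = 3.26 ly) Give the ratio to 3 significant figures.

Star A: p = 10.5 mas = 0.0105″ → d = 1/p = 95.24 pc
Star A: M = m − 5 log₁₀ d + 5 = 8.20 − 5·1.9788 + 5 = 3.306
Star B: d = 1530 ly / 3.26 = 469.3 pc
Star B: M = m − 5 log₁₀ d + 5 = 24.07 − 5·2.6715 + 5 = 15.713
ΔM = M_A − M_B = 3.306 − (15.713) = -12.407; smaller M is more luminous → Star A.
L ratio = 10^(0.4 |ΔM|) = 10^4.963 = 91760

Star A is more luminous, by a factor of 91800.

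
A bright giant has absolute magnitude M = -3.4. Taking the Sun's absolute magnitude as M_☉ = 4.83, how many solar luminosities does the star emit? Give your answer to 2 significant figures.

L/L_☉ ≈ 2000

M − M_☉ = -3.4 − 4.83 = -8.230
L/L_☉ = 10^(−0.4 (M − M_☉)) = 10^3.292 = 1959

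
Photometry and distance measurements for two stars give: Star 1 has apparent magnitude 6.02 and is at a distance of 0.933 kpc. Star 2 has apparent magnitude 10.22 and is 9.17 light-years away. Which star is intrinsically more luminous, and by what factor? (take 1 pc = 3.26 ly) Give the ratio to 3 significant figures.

Star 1 is more luminous, by a factor of 5.27×10^6.

Star 1: d = 0.933 kpc = 933.0 pc
Star 1: M = m − 5 log₁₀ d + 5 = 6.02 − 5·2.9699 + 5 = -3.829
Star 2: d = 9.17 ly / 3.26 = 2.813 pc
Star 2: M = m − 5 log₁₀ d + 5 = 10.22 − 5·0.4492 + 5 = 12.974
ΔM = M_1 − M_2 = -3.829 − (12.974) = -16.804; smaller M is more luminous → Star 1.
L ratio = 10^(0.4 |ΔM|) = 10^6.721 = 5.266×10^6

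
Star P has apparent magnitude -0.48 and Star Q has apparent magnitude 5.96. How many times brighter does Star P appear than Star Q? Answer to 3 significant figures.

Δm = -0.48 − (5.96) = -6.44
Flux ratio = 10^(−0.4 Δm) = 10^(−0.4 × -6.44) = 10^2.576 = 376.7

377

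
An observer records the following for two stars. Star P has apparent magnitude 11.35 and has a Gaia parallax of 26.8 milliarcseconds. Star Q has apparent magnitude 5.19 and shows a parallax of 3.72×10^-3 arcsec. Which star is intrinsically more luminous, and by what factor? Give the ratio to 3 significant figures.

Star Q is more luminous, by a factor of 15100.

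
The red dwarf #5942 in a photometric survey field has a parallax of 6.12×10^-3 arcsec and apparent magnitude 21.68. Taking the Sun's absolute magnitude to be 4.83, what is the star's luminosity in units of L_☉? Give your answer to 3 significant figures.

d = 1/p = 1/6.12×10^-3″ = 163.4 pc
M = m − 5 log₁₀ d + 5 = 21.68 − 5·2.2132 + 5 = 15.614
M − M_☉ = 15.614 − 4.83 = 10.784
L/L_☉ = 10^(−0.4 × 10.784) = 4.858×10^-5

L/L_☉ ≈ 4.86×10^-5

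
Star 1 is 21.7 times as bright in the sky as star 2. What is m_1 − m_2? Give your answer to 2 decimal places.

Pogson: Δm = −2.5 log₁₀(ratio) = −2.5 log₁₀(21.7) = −2.5 × 1.3365 = -3.341
Star 1 is brighter, so it has the smaller magnitude: the difference is negative.

m_1 − m_2 ≈ -3.34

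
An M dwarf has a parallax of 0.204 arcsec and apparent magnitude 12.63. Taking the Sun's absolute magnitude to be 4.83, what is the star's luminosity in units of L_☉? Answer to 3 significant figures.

d = 1/p = 1/0.204″ = 4.902 pc
M = m − 5 log₁₀ d + 5 = 12.63 − 5·0.6904 + 5 = 14.178
M − M_☉ = 14.178 − 4.83 = 9.348
L/L_☉ = 10^(−0.4 × 9.348) = 1.823×10^-4

L/L_☉ ≈ 1.82×10^-4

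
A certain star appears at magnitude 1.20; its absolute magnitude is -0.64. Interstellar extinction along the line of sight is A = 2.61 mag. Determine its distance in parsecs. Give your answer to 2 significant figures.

m − M = 5 log₁₀(d/10 pc) + A  ⇒  1.20 − (-0.64) − 2.61 = 5 log₁₀(d/10)
-0.770 = 5 log₁₀(d/10)
log₁₀ d = (m − M − A)/5 + 1 = 0.8460
d = 10^0.8460 = 7.015 pc

d ≈ 7.0 pc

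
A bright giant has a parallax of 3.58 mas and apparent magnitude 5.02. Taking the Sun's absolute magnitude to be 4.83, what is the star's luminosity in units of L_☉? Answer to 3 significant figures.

L/L_☉ ≈ 655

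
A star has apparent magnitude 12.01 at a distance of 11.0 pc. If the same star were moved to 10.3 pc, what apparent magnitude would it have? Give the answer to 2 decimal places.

m ≈ 11.87

Flux ∝ 1/d², so Δm = 5 log₁₀(d₂/d₁) = 5 log₁₀(10.3/11.0) = -0.143
m₂ = m₁ + Δm = 12.01 + (-0.143) = 11.867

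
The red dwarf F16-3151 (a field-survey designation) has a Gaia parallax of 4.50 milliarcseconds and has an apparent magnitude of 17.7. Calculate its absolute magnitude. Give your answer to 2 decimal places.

M ≈ 10.97

p = 4.50 mas = 4.50×10^-3″ → d = 1/p = 222.2 pc
5 log₁₀(d/10 pc) = 5 log₁₀(222.2) − 5 = 6.734
M = m − 5 log₁₀(d/10) = 17.7 − 6.734 = 10.966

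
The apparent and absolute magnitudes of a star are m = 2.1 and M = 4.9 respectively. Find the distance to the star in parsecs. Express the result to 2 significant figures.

d ≈ 2.8 pc

μ = m − M = -2.800
m − M = 5 log₁₀ d − 5
log₁₀ d = (m − M)/5 + 1 = 0.4400
d = 10^0.4400 = 2.754 pc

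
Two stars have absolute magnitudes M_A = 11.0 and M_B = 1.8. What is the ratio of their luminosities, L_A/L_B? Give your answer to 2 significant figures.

L_A/L_B ≈ 2.1×10^-4

ΔM = M_A − M_B = 9.2
L_A/L_B = 10^(−0.4 ΔM) = 10^-3.680 = 2.089×10^-4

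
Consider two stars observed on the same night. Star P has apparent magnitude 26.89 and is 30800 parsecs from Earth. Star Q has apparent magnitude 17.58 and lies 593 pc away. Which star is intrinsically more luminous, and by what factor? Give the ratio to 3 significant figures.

Star Q is more luminous, by a factor of 1.96.

Star P: M = m − 5 log₁₀ d + 5 = 26.89 − 5·4.4886 + 5 = 9.447
Star Q: M = m − 5 log₁₀ d + 5 = 17.58 − 5·2.7731 + 5 = 8.715
ΔM = M_P − M_Q = 9.447 − (8.715) = 0.733; smaller M is more luminous → Star Q.
L ratio = 10^(0.4 |ΔM|) = 10^0.293 = 1.963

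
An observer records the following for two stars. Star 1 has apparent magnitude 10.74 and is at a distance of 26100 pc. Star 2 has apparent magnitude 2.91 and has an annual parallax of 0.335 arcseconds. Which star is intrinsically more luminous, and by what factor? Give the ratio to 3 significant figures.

Star 1 is more luminous, by a factor of 56400.

Star 1: M = m − 5 log₁₀ d + 5 = 10.74 − 5·4.4166 + 5 = -6.343
Star 2: d = 1/p = 1/0.335″ = 2.985 pc
Star 2: M = m − 5 log₁₀ d + 5 = 2.91 − 5·0.4750 + 5 = 5.535
ΔM = M_1 − M_2 = -6.343 − (5.535) = -11.878; smaller M is more luminous → Star 1.
L ratio = 10^(0.4 |ΔM|) = 10^4.751 = 56410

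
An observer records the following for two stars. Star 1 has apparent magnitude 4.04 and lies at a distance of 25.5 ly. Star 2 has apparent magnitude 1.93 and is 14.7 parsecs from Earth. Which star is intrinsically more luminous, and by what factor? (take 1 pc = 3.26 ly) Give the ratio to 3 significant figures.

Star 1: d = 25.5 ly / 3.26 = 7.822 pc
Star 1: M = m − 5 log₁₀ d + 5 = 4.04 − 5·0.8933 + 5 = 4.573
Star 2: M = m − 5 log₁₀ d + 5 = 1.93 − 5·1.1673 + 5 = 1.093
ΔM = M_1 − M_2 = 4.573 − (1.093) = 3.480; smaller M is more luminous → Star 2.
L ratio = 10^(0.4 |ΔM|) = 10^1.392 = 24.66

Star 2 is more luminous, by a factor of 24.7.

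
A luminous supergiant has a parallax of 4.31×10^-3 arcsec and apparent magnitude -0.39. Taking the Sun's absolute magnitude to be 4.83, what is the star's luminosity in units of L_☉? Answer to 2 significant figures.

L/L_☉ ≈ 66000

d = 1/p = 1/4.31×10^-3″ = 232.0 pc
M = m − 5 log₁₀ d + 5 = -0.39 − 5·2.3655 + 5 = -7.218
M − M_☉ = -7.218 − 4.83 = -12.048
L/L_☉ = 10^(−0.4 × -12.048) = 65920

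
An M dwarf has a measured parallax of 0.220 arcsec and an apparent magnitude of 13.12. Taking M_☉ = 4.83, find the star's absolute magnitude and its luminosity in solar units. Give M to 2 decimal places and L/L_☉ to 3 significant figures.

d = 1/p = 1/0.220″ = 4.545 pc
M = m − 5 log₁₀ d + 5 = 13.12 − 5·0.6576 + 5 = 14.832
M − M_☉ = 14.832 − 4.83 = 10.002
L/L_☉ = 10^(−0.4 × 10.002) = 9.981×10^-5

M ≈ 14.83; L/L_☉ ≈ 9.98×10^-5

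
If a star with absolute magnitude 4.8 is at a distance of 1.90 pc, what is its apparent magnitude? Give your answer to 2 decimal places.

m = M + 5 log₁₀ d − 5 = 4.8 + 5·0.2788 − 5 = 1.194

m ≈ 1.19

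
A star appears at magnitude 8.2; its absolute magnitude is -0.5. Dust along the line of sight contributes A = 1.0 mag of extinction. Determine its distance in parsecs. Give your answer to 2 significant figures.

d ≈ 350 pc

m − M = 5 log₁₀(d/10 pc) + A  ⇒  8.2 − (-0.5) − 1.0 = 5 log₁₀(d/10)
7.700 = 5 log₁₀(d/10)
log₁₀ d = (m − M − A)/5 + 1 = 2.5400
d = 10^2.5400 = 346.7 pc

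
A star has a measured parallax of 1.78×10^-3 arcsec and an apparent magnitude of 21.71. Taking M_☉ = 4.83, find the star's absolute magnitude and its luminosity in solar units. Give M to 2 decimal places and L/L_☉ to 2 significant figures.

M ≈ 12.96; L/L_☉ ≈ 5.6×10^-4

d = 1/p = 1/1.78×10^-3″ = 561.8 pc
M = m − 5 log₁₀ d + 5 = 21.71 − 5·2.7496 + 5 = 12.962
M − M_☉ = 12.962 − 4.83 = 8.132
L/L_☉ = 10^(−0.4 × 8.132) = 5.587×10^-4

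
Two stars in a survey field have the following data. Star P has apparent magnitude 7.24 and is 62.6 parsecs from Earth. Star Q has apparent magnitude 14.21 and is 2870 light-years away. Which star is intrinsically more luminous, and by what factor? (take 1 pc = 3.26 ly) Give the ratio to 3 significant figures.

Star P is more luminous, by a factor of 3.10.

Star P: M = m − 5 log₁₀ d + 5 = 7.24 − 5·1.7966 + 5 = 3.257
Star Q: d = 2870 ly / 3.26 = 880.4 pc
Star Q: M = m − 5 log₁₀ d + 5 = 14.21 − 5·2.9447 + 5 = 4.487
ΔM = M_P − M_Q = 3.257 − (4.487) = -1.230; smaller M is more luminous → Star P.
L ratio = 10^(0.4 |ΔM|) = 10^0.492 = 3.103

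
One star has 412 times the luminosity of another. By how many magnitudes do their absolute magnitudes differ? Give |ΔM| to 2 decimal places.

|ΔM| ≈ 6.54

Pogson: ΔM = −2.5 log₁₀(ratio) = −2.5 log₁₀(412) = −2.5 × 2.6149 = -6.537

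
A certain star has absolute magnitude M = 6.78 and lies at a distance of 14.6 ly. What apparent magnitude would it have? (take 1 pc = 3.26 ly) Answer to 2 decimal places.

m ≈ 5.04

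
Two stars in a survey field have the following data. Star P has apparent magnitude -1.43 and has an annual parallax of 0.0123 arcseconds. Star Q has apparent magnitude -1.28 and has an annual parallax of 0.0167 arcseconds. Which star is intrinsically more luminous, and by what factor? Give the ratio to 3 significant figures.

Star P: d = 1/p = 1/0.0123″ = 81.30 pc
Star P: M = m − 5 log₁₀ d + 5 = -1.43 − 5·1.9101 + 5 = -5.980
Star Q: d = 1/p = 1/0.0167″ = 59.88 pc
Star Q: M = m − 5 log₁₀ d + 5 = -1.28 − 5·1.7773 + 5 = -5.166
ΔM = M_P − M_Q = -5.980 − (-5.166) = -0.814; smaller M is more luminous → Star P.
L ratio = 10^(0.4 |ΔM|) = 10^0.326 = 2.117

Star P is more luminous, by a factor of 2.12.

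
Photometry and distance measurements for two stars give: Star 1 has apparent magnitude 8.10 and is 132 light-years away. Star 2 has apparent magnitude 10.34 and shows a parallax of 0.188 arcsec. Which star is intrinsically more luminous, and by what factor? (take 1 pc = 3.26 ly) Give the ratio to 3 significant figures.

Star 1: d = 132 ly / 3.26 = 40.49 pc
Star 1: M = m − 5 log₁₀ d + 5 = 8.10 − 5·1.6074 + 5 = 5.063
Star 2: d = 1/p = 1/0.188″ = 5.319 pc
Star 2: M = m − 5 log₁₀ d + 5 = 10.34 − 5·0.7258 + 5 = 11.711
ΔM = M_1 − M_2 = 5.063 − (11.711) = -6.648; smaller M is more luminous → Star 1.
L ratio = 10^(0.4 |ΔM|) = 10^2.659 = 456.1

Star 1 is more luminous, by a factor of 456.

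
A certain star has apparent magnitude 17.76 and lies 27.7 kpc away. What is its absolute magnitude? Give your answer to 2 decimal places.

d = 27.7 kpc = 27700 pc
5 log₁₀(d/10 pc) = 5 log₁₀(27700) − 5 = 17.212
M = m − 5 log₁₀(d/10) = 17.76 − 17.212 = 0.548

M ≈ 0.55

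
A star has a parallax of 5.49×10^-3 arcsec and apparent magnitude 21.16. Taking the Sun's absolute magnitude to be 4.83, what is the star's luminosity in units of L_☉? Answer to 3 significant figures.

d = 1/p = 1/5.49×10^-3″ = 182.1 pc
M = m − 5 log₁₀ d + 5 = 21.16 − 5·2.2604 + 5 = 14.858
M − M_☉ = 14.858 − 4.83 = 10.028
L/L_☉ = 10^(−0.4 × 10.028) = 9.747×10^-5

L/L_☉ ≈ 9.75×10^-5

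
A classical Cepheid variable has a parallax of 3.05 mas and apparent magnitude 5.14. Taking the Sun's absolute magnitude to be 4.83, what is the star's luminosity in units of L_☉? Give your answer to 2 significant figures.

L/L_☉ ≈ 810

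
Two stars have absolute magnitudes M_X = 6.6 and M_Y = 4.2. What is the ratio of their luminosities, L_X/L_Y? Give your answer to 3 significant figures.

L_X/L_Y ≈ 0.110

ΔM = M_X − M_Y = 2.4
L_X/L_Y = 10^(−0.4 ΔM) = 10^-0.960 = 0.1096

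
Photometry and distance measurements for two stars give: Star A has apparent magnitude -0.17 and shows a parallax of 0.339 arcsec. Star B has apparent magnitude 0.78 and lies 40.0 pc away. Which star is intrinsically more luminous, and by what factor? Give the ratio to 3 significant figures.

Star B is more luminous, by a factor of 76.7.

Star A: d = 1/p = 1/0.339″ = 2.950 pc
Star A: M = m − 5 log₁₀ d + 5 = -0.17 − 5·0.4698 + 5 = 2.481
Star B: M = m − 5 log₁₀ d + 5 = 0.78 − 5·1.6021 + 5 = -2.230
ΔM = M_A − M_B = 2.481 − (-2.230) = 4.711; smaller M is more luminous → Star B.
L ratio = 10^(0.4 |ΔM|) = 10^1.885 = 76.65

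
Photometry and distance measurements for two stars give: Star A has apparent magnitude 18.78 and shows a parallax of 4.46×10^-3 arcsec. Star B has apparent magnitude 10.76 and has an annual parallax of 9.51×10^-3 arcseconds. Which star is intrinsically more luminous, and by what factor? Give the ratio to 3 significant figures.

Star B is more luminous, by a factor of 355.

Star A: d = 1/p = 1/4.46×10^-3″ = 224.2 pc
Star A: M = m − 5 log₁₀ d + 5 = 18.78 − 5·2.3507 + 5 = 12.027
Star B: d = 1/p = 1/9.51×10^-3″ = 105.2 pc
Star B: M = m − 5 log₁₀ d + 5 = 10.76 − 5·2.0218 + 5 = 5.651
ΔM = M_A − M_B = 12.027 − (5.651) = 6.376; smaller M is more luminous → Star B.
L ratio = 10^(0.4 |ΔM|) = 10^2.550 = 355.1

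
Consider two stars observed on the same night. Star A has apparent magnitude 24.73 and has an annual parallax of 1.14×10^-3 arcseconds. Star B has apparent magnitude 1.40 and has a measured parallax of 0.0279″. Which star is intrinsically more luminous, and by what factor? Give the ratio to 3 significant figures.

Star A: d = 1/p = 1/1.14×10^-3″ = 877.2 pc
Star A: M = m − 5 log₁₀ d + 5 = 24.73 − 5·2.9431 + 5 = 15.015
Star B: d = 1/p = 1/0.0279″ = 35.84 pc
Star B: M = m − 5 log₁₀ d + 5 = 1.40 − 5·1.5544 + 5 = -1.372
ΔM = M_A − M_B = 15.015 − (-1.372) = 16.387; smaller M is more luminous → Star B.
L ratio = 10^(0.4 |ΔM|) = 10^6.555 = 3.586×10^6

Star B is more luminous, by a factor of 3.59×10^6.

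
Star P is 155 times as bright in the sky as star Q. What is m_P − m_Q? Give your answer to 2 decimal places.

m_P − m_Q ≈ -5.48

Pogson: Δm = −2.5 log₁₀(ratio) = −2.5 log₁₀(155) = −2.5 × 2.1903 = -5.476
Star P is brighter, so it has the smaller magnitude: the difference is negative.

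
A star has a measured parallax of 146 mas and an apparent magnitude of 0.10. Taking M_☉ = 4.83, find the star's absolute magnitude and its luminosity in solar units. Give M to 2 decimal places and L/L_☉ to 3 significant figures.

M ≈ 0.92; L/L_☉ ≈ 36.6

d = 1/p = 1000/146 mas = 6.849 pc
M = m − 5 log₁₀ d + 5 = 0.10 − 5·0.8356 + 5 = 0.922
M − M_☉ = 0.922 − 4.83 = -3.908
L/L_☉ = 10^(−0.4 × -3.908) = 36.58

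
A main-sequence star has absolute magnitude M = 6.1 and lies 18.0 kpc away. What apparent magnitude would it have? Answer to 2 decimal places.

m ≈ 22.38

d = 18.0 kpc = 18000 pc
m = M + 5 log₁₀ d − 5 = 6.1 + 5·4.2553 − 5 = 22.376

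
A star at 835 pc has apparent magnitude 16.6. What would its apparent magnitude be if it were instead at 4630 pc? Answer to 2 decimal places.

m ≈ 20.32

Flux ∝ 1/d², so Δm = 5 log₁₀(d₂/d₁) = 5 log₁₀(4630/835) = 3.719
m₂ = m₁ + Δm = 16.6 + (3.719) = 20.319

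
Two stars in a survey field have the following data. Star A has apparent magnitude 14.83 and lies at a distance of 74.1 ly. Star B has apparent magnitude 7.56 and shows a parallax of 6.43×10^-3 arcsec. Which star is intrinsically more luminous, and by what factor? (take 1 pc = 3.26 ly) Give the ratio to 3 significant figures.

Star B is more luminous, by a factor of 37900.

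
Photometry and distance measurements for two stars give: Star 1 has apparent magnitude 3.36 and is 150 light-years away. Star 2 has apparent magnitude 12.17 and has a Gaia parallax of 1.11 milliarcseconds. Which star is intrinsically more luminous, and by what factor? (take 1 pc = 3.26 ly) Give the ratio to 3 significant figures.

Star 1: d = 150 ly / 3.26 = 46.01 pc
Star 1: M = m − 5 log₁₀ d + 5 = 3.36 − 5·1.6629 + 5 = 0.046
Star 2: p = 1.11 mas = 1.11×10^-3″ → d = 1/p = 900.9 pc
Star 2: M = m − 5 log₁₀ d + 5 = 12.17 − 5·2.9547 + 5 = 2.397
ΔM = M_1 − M_2 = 0.046 − (2.397) = -2.351; smaller M is more luminous → Star 1.
L ratio = 10^(0.4 |ΔM|) = 10^0.940 = 8.718

Star 1 is more luminous, by a factor of 8.72.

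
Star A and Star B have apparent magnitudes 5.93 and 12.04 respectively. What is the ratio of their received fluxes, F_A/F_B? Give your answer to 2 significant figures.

F_A/F_B ≈ 280

Δm = 5.93 − (12.04) = -6.11
Flux ratio = 10^(−0.4 Δm) = 10^(−0.4 × -6.11) = 10^2.444 = 278.0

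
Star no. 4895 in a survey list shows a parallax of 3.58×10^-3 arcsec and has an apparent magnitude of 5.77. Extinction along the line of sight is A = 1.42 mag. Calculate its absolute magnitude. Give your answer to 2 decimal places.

d = 1/p = 1/3.58×10^-3″ = 279.3 pc
5 log₁₀(d/10 pc) = 5 log₁₀(279.3) − 5 = 7.231
M = m − 5 log₁₀(d/10) − A = 5.77 − 7.231 − 1.42 = -2.881

M ≈ -2.88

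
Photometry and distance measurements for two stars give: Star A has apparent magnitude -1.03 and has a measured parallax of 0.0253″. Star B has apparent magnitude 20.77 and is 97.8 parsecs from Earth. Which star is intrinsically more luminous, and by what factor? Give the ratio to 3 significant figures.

Star A: d = 1/p = 1/0.0253″ = 39.53 pc
Star A: M = m − 5 log₁₀ d + 5 = -1.03 − 5·1.5969 + 5 = -4.014
Star B: M = m − 5 log₁₀ d + 5 = 20.77 − 5·1.9903 + 5 = 15.818
ΔM = M_A − M_B = -4.014 − (15.818) = -19.833; smaller M is more luminous → Star A.
L ratio = 10^(0.4 |ΔM|) = 10^7.933 = 8.572×10^7

Star A is more luminous, by a factor of 8.57×10^7.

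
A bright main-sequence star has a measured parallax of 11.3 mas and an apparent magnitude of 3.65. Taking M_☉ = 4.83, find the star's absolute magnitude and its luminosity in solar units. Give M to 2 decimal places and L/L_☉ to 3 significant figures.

M ≈ -1.08; L/L_☉ ≈ 232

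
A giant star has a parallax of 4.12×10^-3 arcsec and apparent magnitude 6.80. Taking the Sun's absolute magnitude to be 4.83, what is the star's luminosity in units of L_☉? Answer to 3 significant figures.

d = 1/p = 1/4.12×10^-3″ = 242.7 pc
M = m − 5 log₁₀ d + 5 = 6.80 − 5·2.3851 + 5 = -0.126
M − M_☉ = -0.126 − 4.83 = -4.956
L/L_☉ = 10^(−0.4 × -4.956) = 95.99

L/L_☉ ≈ 96.0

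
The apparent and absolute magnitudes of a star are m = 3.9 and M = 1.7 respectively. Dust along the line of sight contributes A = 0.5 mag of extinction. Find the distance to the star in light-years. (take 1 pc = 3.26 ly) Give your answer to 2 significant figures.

m − M = 5 log₁₀(d/10 pc) + A  ⇒  3.9 − (1.7) − 0.5 = 5 log₁₀(d/10)
1.700 = 5 log₁₀(d/10)
log₁₀ d = (m − M − A)/5 + 1 = 1.3400
d = 10^1.3400 = 21.88 pc
= 71.32 ly

d ≈ 71 ly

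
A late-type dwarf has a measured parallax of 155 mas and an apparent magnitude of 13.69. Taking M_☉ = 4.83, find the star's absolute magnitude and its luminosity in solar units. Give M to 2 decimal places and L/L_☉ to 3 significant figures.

M ≈ 14.64; L/L_☉ ≈ 1.19×10^-4

d = 1/p = 1000/155 mas = 6.452 pc
M = m − 5 log₁₀ d + 5 = 13.69 − 5·0.8097 + 5 = 14.642
M − M_☉ = 14.642 − 4.83 = 9.812
L/L_☉ = 10^(−0.4 × 9.812) = 1.189×10^-4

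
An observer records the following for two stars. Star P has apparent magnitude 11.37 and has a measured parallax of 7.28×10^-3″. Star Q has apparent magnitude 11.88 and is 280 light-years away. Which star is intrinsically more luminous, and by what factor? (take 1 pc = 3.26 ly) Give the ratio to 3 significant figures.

Star P: d = 1/p = 1/7.28×10^-3″ = 137.4 pc
Star P: M = m − 5 log₁₀ d + 5 = 11.37 − 5·2.1379 + 5 = 5.681
Star Q: d = 280 ly / 3.26 = 85.89 pc
Star Q: M = m − 5 log₁₀ d + 5 = 11.88 − 5·1.9339 + 5 = 7.210
ΔM = M_P − M_Q = 5.681 − (7.210) = -1.530; smaller M is more luminous → Star P.
L ratio = 10^(0.4 |ΔM|) = 10^0.612 = 4.091

Star P is more luminous, by a factor of 4.09.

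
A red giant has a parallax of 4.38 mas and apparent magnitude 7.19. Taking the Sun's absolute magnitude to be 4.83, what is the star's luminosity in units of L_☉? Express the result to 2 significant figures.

L/L_☉ ≈ 59

d = 1/p = 1000/4.38 mas = 228.3 pc
M = m − 5 log₁₀ d + 5 = 7.19 − 5·2.3585 + 5 = 0.397
M − M_☉ = 0.397 − 4.83 = -4.433
L/L_☉ = 10^(−0.4 × -4.433) = 59.30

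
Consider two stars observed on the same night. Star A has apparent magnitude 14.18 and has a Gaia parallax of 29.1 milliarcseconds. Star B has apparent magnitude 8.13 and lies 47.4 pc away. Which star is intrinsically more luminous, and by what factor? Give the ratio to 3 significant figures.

Star B is more luminous, by a factor of 500.

Star A: p = 29.1 mas = 0.0291″ → d = 1/p = 34.36 pc
Star A: M = m − 5 log₁₀ d + 5 = 14.18 − 5·1.5361 + 5 = 11.499
Star B: M = m − 5 log₁₀ d + 5 = 8.13 − 5·1.6758 + 5 = 4.751
ΔM = M_A − M_B = 11.499 − (4.751) = 6.748; smaller M is more luminous → Star B.
L ratio = 10^(0.4 |ΔM|) = 10^2.699 = 500.4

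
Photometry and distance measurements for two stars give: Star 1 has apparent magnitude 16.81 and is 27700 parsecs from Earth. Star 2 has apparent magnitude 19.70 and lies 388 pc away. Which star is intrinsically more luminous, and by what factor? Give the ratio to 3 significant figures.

Star 1: M = m − 5 log₁₀ d + 5 = 16.81 − 5·4.4425 + 5 = -0.402
Star 2: M = m − 5 log₁₀ d + 5 = 19.70 − 5·2.5888 + 5 = 11.756
ΔM = M_1 − M_2 = -0.402 − (11.756) = -12.158; smaller M is more luminous → Star 1.
L ratio = 10^(0.4 |ΔM|) = 10^4.863 = 73000

Star 1 is more luminous, by a factor of 73000.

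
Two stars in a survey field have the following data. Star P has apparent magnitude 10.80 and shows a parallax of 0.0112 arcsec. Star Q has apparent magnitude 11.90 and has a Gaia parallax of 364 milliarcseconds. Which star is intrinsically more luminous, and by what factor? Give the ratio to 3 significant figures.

Star P: d = 1/p = 1/0.0112″ = 89.29 pc
Star P: M = m − 5 log₁₀ d + 5 = 10.80 − 5·1.9508 + 5 = 6.046
Star Q: p = 364 mas = 0.364″ → d = 1/p = 2.747 pc
Star Q: M = m − 5 log₁₀ d + 5 = 11.90 − 5·0.4389 + 5 = 14.706
ΔM = M_P − M_Q = 6.046 − (14.706) = -8.659; smaller M is more luminous → Star P.
L ratio = 10^(0.4 |ΔM|) = 10^3.464 = 2909

Star P is more luminous, by a factor of 2910.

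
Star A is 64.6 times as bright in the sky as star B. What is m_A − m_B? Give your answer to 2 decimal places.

Pogson: Δm = −2.5 log₁₀(ratio) = −2.5 log₁₀(64.6) = −2.5 × 1.8102 = -4.526
Star A is brighter, so it has the smaller magnitude: the difference is negative.

m_A − m_B ≈ -4.53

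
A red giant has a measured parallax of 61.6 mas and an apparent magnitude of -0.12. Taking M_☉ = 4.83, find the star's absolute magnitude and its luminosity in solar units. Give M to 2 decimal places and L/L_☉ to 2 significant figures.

M ≈ -1.17; L/L_☉ ≈ 250

d = 1/p = 1000/61.6 mas = 16.23 pc
M = m − 5 log₁₀ d + 5 = -0.12 − 5·1.2104 + 5 = -1.172
M − M_☉ = -1.172 − 4.83 = -6.002
L/L_☉ = 10^(−0.4 × -6.002) = 251.7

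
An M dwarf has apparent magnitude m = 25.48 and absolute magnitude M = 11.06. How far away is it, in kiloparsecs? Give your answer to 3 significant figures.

d ≈ 7.66 kpc

Distance modulus: m − M = 25.48 − (11.06) = 14.420
m − M = 5 log₁₀ d − 5
log₁₀ d = (m − M)/5 + 1 = 3.8840
d = 10^3.8840 = 7656 pc
= 7.656 kpc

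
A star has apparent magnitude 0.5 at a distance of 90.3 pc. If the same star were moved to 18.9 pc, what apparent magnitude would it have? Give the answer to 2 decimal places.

Flux ∝ 1/d², so Δm = 5 log₁₀(d₂/d₁) = 5 log₁₀(18.9/90.3) = -3.396
m₂ = m₁ + Δm = 0.5 + (-3.396) = -2.896

m ≈ -2.90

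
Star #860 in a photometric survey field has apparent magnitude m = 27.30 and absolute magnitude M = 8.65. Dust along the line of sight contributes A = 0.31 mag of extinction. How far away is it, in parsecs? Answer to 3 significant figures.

d ≈ 46600 pc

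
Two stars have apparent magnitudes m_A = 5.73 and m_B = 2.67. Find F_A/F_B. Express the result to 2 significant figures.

F_A/F_B ≈ 0.060

Magnitude difference = 3.06
Flux ratio = 10^(−0.4 Δm) = 10^(−0.4 × 3.06) = 10^-1.224 = 0.05970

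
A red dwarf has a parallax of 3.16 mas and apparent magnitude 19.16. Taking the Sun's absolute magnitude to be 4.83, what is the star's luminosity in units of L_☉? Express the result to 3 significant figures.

d = 1/p = 1000/3.16 mas = 316.5 pc
M = m − 5 log₁₀ d + 5 = 19.16 − 5·2.5003 + 5 = 11.658
M − M_☉ = 11.658 − 4.83 = 6.828
L/L_☉ = 10^(−0.4 × 6.828) = 1.856×10^-3

L/L_☉ ≈ 1.86×10^-3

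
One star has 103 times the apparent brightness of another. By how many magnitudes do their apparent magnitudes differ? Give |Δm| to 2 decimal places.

Pogson: Δm = −2.5 log₁₀(ratio) = −2.5 log₁₀(103) = −2.5 × 2.0128 = -5.032

|Δm| ≈ 5.03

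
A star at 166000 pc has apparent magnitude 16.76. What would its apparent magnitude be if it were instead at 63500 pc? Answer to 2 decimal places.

m ≈ 14.67

Flux ∝ 1/d², so Δm = 5 log₁₀(d₂/d₁) = 5 log₁₀(63500/166000) = -2.087
m₂ = m₁ + Δm = 16.76 + (-2.087) = 14.673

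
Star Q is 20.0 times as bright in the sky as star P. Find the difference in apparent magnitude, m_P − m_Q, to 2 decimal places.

m_P − m_Q ≈ 3.25

Pogson: Δm = −2.5 log₁₀(ratio) = −2.5 log₁₀(20.0) = −2.5 × 1.3010 = -3.253
Star Q is brighter so has the smaller magnitude: m_P − m_Q is positive.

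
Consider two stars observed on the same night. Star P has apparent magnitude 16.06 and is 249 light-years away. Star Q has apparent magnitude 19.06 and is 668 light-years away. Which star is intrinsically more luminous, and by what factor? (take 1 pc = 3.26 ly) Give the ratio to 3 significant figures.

Star P: d = 249 ly / 3.26 = 76.38 pc
Star P: M = m − 5 log₁₀ d + 5 = 16.06 − 5·1.8830 + 5 = 11.645
Star Q: d = 668 ly / 3.26 = 204.9 pc
Star Q: M = m − 5 log₁₀ d + 5 = 19.06 − 5·2.3116 + 5 = 12.502
ΔM = M_P − M_Q = 11.645 − (12.502) = -0.857; smaller M is more luminous → Star P.
L ratio = 10^(0.4 |ΔM|) = 10^0.343 = 2.202

Star P is more luminous, by a factor of 2.20.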